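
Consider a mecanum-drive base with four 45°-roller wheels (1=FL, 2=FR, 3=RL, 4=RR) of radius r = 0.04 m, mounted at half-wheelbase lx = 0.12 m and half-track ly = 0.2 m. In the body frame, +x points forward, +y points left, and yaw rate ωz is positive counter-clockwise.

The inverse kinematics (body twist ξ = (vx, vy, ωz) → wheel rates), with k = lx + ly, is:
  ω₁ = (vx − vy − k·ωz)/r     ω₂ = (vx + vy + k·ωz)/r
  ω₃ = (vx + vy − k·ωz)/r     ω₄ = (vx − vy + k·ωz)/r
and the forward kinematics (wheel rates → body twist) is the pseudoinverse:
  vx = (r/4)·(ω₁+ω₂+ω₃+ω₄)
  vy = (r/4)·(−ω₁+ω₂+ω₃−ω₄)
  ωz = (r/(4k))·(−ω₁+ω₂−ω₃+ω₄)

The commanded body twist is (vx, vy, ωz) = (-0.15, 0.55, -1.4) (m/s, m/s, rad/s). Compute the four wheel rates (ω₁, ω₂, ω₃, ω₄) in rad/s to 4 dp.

(-6.3000, -1.2000, 21.2000, -28.7000)

k = lx + ly = 0.12 + 0.2 = 0.3200;  k·ωz = 0.3200·-1.4 = -0.4480
ω₁ (FL) = (vx − vy − k·ωz)/r = -0.2520/0.04 = -6.3000
ω₂ (FR) = (vx + vy + k·ωz)/r = -0.0480/0.04 = -1.2000
ω₃ (RL) = (vx + vy − k·ωz)/r = 0.8480/0.04 = 21.2000
ω₄ (RR) = (vx − vy + k·ωz)/r = -1.1480/0.04 = -28.7000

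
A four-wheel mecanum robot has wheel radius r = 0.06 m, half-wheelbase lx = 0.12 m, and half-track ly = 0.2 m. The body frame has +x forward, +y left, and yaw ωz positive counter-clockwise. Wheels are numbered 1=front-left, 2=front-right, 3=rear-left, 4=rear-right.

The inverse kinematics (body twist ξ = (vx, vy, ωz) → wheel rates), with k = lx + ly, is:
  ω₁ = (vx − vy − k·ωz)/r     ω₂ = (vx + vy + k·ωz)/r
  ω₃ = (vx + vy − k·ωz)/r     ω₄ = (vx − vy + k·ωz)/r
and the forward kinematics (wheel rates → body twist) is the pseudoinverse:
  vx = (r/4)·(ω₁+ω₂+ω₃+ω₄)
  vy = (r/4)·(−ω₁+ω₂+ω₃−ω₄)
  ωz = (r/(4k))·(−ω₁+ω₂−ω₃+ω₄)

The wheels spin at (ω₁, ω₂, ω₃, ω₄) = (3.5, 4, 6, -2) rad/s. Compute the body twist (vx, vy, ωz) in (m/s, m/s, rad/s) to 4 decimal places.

(0.1725, 0.1275, -0.3516)

k = lx + ly = 0.12 + 0.2 = 0.3200
ω₁+ω₂+ω₃+ω₄ = 11.5000  →  vx = (0.06/4)·11.5000 = 0.1725
−ω₁+ω₂+ω₃−ω₄ = 8.5000  →  vy = (0.06/4)·8.5000 = 0.1275
−ω₁+ω₂−ω₃+ω₄ = -7.5000  →  ωz = (0.06/1.2800)·-7.5000 = -0.3516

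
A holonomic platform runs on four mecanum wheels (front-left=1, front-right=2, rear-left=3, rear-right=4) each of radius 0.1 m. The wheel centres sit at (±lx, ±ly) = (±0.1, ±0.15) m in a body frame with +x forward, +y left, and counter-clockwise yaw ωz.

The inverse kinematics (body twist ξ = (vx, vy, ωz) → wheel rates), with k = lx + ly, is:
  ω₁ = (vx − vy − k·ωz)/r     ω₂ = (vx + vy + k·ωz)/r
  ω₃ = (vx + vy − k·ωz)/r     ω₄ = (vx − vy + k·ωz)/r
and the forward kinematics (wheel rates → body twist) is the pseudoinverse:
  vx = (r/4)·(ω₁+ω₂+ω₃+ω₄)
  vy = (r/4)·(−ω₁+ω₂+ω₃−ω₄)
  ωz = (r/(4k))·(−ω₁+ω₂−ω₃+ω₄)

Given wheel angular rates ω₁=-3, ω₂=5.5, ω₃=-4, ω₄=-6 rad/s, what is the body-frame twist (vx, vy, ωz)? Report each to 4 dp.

k = lx + ly = 0.1 + 0.15 = 0.2500
ω₁+ω₂+ω₃+ω₄ = -7.5000  →  vx = (0.1/4)·-7.5000 = -0.1875
−ω₁+ω₂+ω₃−ω₄ = 10.5000  →  vy = (0.1/4)·10.5000 = 0.2625
−ω₁+ω₂−ω₃+ω₄ = 6.5000  →  ωz = (0.1/1.0000)·6.5000 = 0.6500

(-0.1875, 0.2625, 0.6500)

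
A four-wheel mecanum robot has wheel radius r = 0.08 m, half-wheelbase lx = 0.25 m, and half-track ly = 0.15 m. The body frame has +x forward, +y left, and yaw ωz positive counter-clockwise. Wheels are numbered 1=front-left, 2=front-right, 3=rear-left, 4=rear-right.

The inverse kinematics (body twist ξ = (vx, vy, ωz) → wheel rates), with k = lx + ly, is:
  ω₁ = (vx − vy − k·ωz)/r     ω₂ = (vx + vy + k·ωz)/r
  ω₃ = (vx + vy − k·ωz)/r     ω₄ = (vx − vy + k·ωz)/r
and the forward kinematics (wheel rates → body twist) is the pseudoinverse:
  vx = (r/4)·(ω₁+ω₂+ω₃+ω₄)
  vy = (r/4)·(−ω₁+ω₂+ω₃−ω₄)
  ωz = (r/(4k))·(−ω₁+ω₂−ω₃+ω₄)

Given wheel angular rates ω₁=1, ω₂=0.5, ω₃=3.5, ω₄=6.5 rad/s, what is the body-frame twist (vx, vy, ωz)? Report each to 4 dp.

(0.2300, -0.0700, 0.1250)

k = lx + ly = 0.25 + 0.15 = 0.4000
ω₁+ω₂+ω₃+ω₄ = 11.5000  →  vx = (0.08/4)·11.5000 = 0.2300
−ω₁+ω₂+ω₃−ω₄ = -3.5000  →  vy = (0.08/4)·-3.5000 = -0.0700
−ω₁+ω₂−ω₃+ω₄ = 2.5000  →  ωz = (0.08/1.6000)·2.5000 = 0.1250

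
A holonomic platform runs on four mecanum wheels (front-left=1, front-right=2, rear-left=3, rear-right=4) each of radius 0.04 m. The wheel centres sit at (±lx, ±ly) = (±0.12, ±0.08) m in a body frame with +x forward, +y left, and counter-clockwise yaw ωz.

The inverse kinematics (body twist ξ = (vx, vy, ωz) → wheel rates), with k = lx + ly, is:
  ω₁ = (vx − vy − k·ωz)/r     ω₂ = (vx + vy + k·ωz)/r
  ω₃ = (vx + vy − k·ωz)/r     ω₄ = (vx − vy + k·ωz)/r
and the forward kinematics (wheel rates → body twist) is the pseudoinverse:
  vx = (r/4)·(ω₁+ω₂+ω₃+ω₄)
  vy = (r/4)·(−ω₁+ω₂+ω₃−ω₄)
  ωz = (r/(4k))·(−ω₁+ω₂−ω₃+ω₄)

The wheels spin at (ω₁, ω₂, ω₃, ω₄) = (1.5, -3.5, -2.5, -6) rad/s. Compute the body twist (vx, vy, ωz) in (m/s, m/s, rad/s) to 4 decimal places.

(-0.1050, -0.0150, -0.4250)

k = lx + ly = 0.12 + 0.08 = 0.2000
ω₁+ω₂+ω₃+ω₄ = -10.5000  →  vx = (0.04/4)·-10.5000 = -0.1050
−ω₁+ω₂+ω₃−ω₄ = -1.5000  →  vy = (0.04/4)·-1.5000 = -0.0150
−ω₁+ω₂−ω₃+ω₄ = -8.5000  →  ωz = (0.04/0.8000)·-8.5000 = -0.4250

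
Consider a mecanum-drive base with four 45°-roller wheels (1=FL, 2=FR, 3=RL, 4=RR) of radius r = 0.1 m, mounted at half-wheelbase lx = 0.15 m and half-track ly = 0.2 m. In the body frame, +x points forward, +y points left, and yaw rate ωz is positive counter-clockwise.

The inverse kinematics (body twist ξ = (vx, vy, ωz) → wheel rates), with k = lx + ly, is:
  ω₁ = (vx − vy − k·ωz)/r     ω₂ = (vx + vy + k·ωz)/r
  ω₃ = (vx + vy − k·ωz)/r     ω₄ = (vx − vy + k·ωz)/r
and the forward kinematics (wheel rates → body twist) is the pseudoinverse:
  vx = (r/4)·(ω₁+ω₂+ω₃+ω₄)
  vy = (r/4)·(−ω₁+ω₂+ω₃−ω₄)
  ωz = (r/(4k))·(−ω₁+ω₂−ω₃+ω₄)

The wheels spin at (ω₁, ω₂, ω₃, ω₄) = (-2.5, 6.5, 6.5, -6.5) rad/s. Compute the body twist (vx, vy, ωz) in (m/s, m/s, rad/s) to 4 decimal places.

k = lx + ly = 0.15 + 0.2 = 0.3500
ω₁+ω₂+ω₃+ω₄ = 4.0000  →  vx = (0.1/4)·4.0000 = 0.1000
−ω₁+ω₂+ω₃−ω₄ = 22.0000  →  vy = (0.1/4)·22.0000 = 0.5500
−ω₁+ω₂−ω₃+ω₄ = -4.0000  →  ωz = (0.1/1.4000)·-4.0000 = -0.2857

(0.1000, 0.5500, -0.2857)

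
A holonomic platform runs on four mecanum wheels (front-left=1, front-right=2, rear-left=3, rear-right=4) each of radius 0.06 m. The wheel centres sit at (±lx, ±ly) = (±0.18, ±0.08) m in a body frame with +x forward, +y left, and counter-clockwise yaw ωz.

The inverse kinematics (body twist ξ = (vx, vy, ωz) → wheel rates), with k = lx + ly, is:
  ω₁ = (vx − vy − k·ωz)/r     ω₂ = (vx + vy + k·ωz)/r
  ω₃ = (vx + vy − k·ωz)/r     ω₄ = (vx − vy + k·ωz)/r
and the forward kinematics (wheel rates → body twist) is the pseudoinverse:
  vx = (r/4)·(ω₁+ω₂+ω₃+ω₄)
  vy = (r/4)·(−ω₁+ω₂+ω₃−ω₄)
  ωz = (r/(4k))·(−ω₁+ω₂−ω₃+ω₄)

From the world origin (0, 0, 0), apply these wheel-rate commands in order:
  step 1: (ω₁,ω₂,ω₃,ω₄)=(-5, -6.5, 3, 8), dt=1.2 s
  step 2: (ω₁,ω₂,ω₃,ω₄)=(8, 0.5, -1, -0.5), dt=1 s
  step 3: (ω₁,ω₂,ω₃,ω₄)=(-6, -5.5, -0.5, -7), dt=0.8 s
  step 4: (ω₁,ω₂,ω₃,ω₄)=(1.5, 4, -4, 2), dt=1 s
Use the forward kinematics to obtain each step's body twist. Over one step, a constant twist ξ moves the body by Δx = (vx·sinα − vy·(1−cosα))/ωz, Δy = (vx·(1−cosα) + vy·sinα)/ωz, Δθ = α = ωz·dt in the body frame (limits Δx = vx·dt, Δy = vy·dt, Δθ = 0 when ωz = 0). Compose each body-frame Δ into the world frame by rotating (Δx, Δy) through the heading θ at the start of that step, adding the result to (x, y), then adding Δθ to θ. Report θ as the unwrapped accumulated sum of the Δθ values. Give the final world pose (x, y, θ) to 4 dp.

step 1: ξ=(vx,vy,ωz)=(-0.0075, -0.0975, 0.2019), dt=1.2 → body Δ=(0.0052, -0.1169, 0.2423) → world pose (0.0052, -0.1169, 0.2423)
step 2: ξ=(vx,vy,ωz)=(0.1050, -0.1200, -0.4038), dt=1.0 → body Δ=(0.0783, -0.1377, -0.4038) → world pose (0.1142, -0.2318, -0.1615)
step 3: ξ=(vx,vy,ωz)=(-0.2850, 0.1050, -0.3462), dt=0.8 → body Δ=(-0.2135, 0.1143, -0.2769) → world pose (-0.0782, -0.0847, -0.4385)
step 4: ξ=(vx,vy,ωz)=(0.0525, -0.0525, 0.4904), dt=1.0 → body Δ=(0.0630, -0.0378, 0.4904) → world pose (-0.0371, -0.1457, 0.0519)

(-0.0371, -0.1457, 0.0519)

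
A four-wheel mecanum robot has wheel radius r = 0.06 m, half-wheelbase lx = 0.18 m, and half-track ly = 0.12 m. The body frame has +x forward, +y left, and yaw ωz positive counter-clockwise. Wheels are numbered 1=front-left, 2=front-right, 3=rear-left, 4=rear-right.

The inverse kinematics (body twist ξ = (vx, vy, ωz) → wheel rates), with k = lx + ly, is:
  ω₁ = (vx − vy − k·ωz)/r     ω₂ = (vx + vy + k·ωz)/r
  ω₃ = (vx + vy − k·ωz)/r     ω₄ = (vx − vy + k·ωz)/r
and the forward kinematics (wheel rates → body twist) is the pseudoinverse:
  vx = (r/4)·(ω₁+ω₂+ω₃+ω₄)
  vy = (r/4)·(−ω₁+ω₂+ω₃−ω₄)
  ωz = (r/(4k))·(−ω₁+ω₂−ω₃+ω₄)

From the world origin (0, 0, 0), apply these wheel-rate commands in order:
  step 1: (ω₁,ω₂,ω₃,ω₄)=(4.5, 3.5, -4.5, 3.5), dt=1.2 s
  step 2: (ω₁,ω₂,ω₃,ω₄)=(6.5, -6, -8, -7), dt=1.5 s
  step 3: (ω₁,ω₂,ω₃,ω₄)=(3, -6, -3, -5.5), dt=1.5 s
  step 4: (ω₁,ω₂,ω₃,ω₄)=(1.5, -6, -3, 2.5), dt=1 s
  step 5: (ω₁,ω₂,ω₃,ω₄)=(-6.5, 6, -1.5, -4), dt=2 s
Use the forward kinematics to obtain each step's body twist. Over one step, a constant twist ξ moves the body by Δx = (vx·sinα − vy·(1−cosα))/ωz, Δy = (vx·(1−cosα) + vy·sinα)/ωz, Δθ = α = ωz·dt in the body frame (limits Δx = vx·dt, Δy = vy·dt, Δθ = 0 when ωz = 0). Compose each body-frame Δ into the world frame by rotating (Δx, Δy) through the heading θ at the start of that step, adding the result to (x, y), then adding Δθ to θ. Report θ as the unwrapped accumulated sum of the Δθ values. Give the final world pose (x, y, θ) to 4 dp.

step 1: ξ=(vx,vy,ωz)=(0.1050, -0.1350, 0.3500), dt=1.2 → body Δ=(0.1559, -0.1312, 0.4200) → world pose (0.1559, -0.1312, 0.4200)
step 2: ξ=(vx,vy,ωz)=(-0.2175, -0.2025, -0.5750), dt=1.5 → body Δ=(-0.4103, -0.1353, -0.8625) → world pose (-0.1637, -0.4221, -0.4425)
step 3: ξ=(vx,vy,ωz)=(-0.1725, -0.0975, -0.5750), dt=1.5 → body Δ=(-0.2871, -0.0239, -0.8625) → world pose (-0.4334, -0.3208, -1.3050)
step 4: ξ=(vx,vy,ωz)=(-0.0750, -0.1950, -0.1000), dt=1.0 → body Δ=(-0.0846, -0.1909, -0.1000) → world pose (-0.6398, -0.2893, -1.4050)
step 5: ξ=(vx,vy,ωz)=(-0.0900, 0.2250, 0.5000), dt=2.0 → body Δ=(-0.3583, 0.2959, 1.0000) → world pose (-0.4071, 0.1130, -0.4050)

(-0.4071, 0.1130, -0.4050)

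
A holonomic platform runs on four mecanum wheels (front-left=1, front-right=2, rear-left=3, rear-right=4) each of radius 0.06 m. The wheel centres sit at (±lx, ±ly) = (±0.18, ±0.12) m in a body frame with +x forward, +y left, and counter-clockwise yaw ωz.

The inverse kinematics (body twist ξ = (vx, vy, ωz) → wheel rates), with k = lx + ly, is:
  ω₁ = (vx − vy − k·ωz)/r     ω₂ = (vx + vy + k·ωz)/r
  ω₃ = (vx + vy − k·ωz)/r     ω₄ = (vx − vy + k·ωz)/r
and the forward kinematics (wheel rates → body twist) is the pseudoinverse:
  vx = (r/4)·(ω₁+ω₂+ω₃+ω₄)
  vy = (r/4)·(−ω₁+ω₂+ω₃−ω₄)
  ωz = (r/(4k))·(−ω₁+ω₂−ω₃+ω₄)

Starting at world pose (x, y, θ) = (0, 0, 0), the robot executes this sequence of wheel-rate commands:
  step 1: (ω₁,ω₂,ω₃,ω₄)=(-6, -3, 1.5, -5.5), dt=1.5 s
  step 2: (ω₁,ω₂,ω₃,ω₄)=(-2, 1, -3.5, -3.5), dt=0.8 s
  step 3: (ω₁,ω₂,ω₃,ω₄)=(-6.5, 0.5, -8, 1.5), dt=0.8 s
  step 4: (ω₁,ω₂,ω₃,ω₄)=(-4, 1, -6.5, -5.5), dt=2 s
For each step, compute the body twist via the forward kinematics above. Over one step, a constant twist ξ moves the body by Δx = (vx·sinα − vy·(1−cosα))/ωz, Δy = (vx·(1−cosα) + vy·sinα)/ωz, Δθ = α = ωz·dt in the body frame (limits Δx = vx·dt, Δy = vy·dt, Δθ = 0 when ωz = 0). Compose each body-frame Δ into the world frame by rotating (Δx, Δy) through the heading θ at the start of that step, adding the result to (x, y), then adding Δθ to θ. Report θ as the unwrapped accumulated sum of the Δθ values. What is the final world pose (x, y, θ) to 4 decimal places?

(-0.8788, 0.0441, 1.0800)

step 1: ξ=(vx,vy,ωz)=(-0.1950, 0.1500, -0.2000), dt=1.5 → body Δ=(-0.2546, 0.2652, -0.3000) → world pose (-0.2546, 0.2652, -0.3000)
step 2: ξ=(vx,vy,ωz)=(-0.1200, 0.0450, 0.1500), dt=0.8 → body Δ=(-0.0979, 0.0302, 0.1200) → world pose (-0.3393, 0.3229, -0.1800)
step 3: ξ=(vx,vy,ωz)=(-0.1875, -0.0375, 0.8250), dt=0.8 → body Δ=(-0.1298, -0.0756, 0.6600) → world pose (-0.4805, 0.2718, 0.4800)
step 4: ξ=(vx,vy,ωz)=(-0.2250, 0.0600, 0.3000), dt=2.0 → body Δ=(-0.4584, -0.0181, 0.6000) → world pose (-0.8788, 0.0441, 1.0800)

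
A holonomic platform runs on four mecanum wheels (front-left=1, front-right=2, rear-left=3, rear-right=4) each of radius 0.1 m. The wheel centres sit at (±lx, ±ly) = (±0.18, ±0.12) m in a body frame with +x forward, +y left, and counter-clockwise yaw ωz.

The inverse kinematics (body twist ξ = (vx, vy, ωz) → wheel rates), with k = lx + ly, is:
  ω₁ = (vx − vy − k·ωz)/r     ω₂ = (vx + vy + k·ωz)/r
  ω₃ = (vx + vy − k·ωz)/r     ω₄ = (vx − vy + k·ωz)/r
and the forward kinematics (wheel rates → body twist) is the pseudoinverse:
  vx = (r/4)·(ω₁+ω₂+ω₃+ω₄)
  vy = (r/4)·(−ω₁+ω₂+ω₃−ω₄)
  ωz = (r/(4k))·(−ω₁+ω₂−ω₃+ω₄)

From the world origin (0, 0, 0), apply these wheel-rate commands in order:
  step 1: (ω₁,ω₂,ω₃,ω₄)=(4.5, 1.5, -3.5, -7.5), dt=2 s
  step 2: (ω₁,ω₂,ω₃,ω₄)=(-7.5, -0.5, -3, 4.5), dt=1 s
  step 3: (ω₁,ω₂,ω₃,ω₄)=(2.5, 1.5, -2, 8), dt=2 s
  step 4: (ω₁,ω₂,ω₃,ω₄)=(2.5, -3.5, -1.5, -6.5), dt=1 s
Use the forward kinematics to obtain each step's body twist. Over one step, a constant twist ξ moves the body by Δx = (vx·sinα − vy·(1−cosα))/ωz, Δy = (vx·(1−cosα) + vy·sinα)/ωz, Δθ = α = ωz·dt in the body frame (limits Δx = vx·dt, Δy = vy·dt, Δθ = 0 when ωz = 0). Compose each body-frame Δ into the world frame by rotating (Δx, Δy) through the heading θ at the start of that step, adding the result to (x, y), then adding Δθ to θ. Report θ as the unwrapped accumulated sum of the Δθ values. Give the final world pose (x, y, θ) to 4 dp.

step 1: ξ=(vx,vy,ωz)=(-0.1250, 0.0250, -0.5833), dt=2.0 → body Δ=(-0.1710, 0.1694, -1.1667) → world pose (-0.1710, 0.1694, -1.1667)
step 2: ξ=(vx,vy,ωz)=(-0.1625, -0.0125, 1.2083), dt=1.0 → body Δ=(-0.1191, -0.0965, 1.2083) → world pose (-0.3065, 0.2410, 0.0417)
step 3: ξ=(vx,vy,ωz)=(0.2500, -0.2750, 0.7500), dt=2.0 → body Δ=(0.6732, -0.0560, 1.5000) → world pose (0.3684, 0.2131, 1.5417)
step 4: ξ=(vx,vy,ωz)=(-0.2250, -0.0250, -0.9167), dt=1.0 → body Δ=(-0.2055, 0.0745, -0.9167) → world pose (0.2880, 0.0099, 0.6250)

(0.2880, 0.0099, 0.6250)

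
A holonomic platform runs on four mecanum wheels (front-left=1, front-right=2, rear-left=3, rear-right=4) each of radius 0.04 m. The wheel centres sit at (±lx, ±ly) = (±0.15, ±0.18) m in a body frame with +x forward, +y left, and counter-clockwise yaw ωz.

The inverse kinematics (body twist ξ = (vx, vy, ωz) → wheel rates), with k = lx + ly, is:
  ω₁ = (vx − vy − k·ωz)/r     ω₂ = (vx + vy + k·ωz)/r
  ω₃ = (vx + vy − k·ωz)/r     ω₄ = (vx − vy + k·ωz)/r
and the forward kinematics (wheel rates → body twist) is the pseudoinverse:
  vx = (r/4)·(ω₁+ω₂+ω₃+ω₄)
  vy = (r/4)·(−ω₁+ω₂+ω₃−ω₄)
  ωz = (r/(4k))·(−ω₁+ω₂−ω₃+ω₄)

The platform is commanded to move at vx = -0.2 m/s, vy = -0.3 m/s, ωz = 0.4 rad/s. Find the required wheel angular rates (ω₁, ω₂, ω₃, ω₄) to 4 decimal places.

(-0.8000, -9.2000, -15.8000, 5.8000)

k = lx + ly = 0.15 + 0.18 = 0.3300;  k·ωz = 0.3300·0.4 = 0.1320
ω₁ (FL) = (vx − vy − k·ωz)/r = -0.0320/0.04 = -0.8000
ω₂ (FR) = (vx + vy + k·ωz)/r = -0.3680/0.04 = -9.2000
ω₃ (RL) = (vx + vy − k·ωz)/r = -0.6320/0.04 = -15.8000
ω₄ (RR) = (vx − vy + k·ωz)/r = 0.2320/0.04 = 5.8000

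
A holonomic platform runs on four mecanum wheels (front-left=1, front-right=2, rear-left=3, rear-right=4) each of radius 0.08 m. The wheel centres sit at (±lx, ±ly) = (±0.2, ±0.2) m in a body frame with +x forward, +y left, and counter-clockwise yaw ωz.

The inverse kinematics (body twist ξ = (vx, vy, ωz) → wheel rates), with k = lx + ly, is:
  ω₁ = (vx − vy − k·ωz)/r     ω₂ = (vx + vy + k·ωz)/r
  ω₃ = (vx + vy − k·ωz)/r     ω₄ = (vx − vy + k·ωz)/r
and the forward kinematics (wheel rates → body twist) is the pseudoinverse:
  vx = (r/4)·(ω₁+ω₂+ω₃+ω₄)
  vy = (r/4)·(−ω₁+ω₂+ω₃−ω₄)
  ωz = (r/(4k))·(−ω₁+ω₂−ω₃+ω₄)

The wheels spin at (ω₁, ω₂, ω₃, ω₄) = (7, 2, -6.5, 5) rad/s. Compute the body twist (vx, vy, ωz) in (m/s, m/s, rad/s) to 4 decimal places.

k = lx + ly = 0.2 + 0.2 = 0.4000
ω₁+ω₂+ω₃+ω₄ = 7.5000  →  vx = (0.08/4)·7.5000 = 0.1500
−ω₁+ω₂+ω₃−ω₄ = -16.5000  →  vy = (0.08/4)·-16.5000 = -0.3300
−ω₁+ω₂−ω₃+ω₄ = 6.5000  →  ωz = (0.08/1.6000)·6.5000 = 0.3250

(0.1500, -0.3300, 0.3250)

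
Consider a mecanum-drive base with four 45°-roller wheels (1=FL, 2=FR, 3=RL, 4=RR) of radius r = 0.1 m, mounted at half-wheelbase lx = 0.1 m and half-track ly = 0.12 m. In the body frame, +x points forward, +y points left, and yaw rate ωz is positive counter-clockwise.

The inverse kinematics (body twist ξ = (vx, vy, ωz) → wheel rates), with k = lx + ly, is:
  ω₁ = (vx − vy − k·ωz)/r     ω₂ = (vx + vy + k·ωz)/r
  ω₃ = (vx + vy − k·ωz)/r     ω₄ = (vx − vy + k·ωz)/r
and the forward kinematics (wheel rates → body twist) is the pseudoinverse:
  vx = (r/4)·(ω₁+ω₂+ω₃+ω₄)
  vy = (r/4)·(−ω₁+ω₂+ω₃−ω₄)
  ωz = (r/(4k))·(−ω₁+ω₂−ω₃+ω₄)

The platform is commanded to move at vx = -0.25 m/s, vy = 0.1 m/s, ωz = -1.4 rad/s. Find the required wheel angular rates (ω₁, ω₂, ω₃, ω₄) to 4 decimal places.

k = lx + ly = 0.1 + 0.12 = 0.2200;  k·ωz = 0.2200·-1.4 = -0.3080
ω₁ (FL) = (vx − vy − k·ωz)/r = -0.0420/0.1 = -0.4200
ω₂ (FR) = (vx + vy + k·ωz)/r = -0.4580/0.1 = -4.5800
ω₃ (RL) = (vx + vy − k·ωz)/r = 0.1580/0.1 = 1.5800
ω₄ (RR) = (vx − vy + k·ωz)/r = -0.6580/0.1 = -6.5800

(-0.4200, -4.5800, 1.5800, -6.5800)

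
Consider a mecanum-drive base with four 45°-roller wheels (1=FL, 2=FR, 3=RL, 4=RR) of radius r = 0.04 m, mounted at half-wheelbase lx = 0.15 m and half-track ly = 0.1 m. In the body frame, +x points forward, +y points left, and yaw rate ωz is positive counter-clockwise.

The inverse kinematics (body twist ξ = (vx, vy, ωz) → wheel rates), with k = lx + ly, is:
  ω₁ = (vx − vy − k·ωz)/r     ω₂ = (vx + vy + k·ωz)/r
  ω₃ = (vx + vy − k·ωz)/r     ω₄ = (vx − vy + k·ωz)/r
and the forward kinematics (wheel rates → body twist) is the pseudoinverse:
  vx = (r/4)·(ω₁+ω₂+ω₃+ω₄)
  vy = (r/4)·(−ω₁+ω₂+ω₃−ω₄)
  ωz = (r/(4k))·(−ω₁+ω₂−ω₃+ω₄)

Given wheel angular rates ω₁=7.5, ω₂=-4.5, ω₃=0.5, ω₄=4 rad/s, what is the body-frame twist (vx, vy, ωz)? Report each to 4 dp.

k = lx + ly = 0.15 + 0.1 = 0.2500
ω₁+ω₂+ω₃+ω₄ = 7.5000  →  vx = (0.04/4)·7.5000 = 0.0750
−ω₁+ω₂+ω₃−ω₄ = -15.5000  →  vy = (0.04/4)·-15.5000 = -0.1550
−ω₁+ω₂−ω₃+ω₄ = -8.5000  →  ωz = (0.04/1.0000)·-8.5000 = -0.3400

(0.0750, -0.1550, -0.3400)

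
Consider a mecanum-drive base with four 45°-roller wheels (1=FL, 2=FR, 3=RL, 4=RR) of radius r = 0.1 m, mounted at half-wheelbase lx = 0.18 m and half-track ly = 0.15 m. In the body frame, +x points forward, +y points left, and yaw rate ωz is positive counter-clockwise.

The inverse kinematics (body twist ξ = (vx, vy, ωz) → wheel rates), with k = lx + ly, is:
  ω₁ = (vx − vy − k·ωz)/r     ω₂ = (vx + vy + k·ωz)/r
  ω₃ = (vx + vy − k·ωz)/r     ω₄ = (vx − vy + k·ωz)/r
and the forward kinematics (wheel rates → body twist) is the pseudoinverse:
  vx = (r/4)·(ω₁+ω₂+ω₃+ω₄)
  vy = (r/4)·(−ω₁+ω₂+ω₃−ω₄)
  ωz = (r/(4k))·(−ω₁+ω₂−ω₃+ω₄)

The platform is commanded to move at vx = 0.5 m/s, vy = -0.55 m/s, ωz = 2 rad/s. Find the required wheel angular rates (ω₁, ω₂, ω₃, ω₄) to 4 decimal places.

k = lx + ly = 0.18 + 0.15 = 0.3300;  k·ωz = 0.3300·2 = 0.6600
ω₁ (FL) = (vx − vy − k·ωz)/r = 0.3900/0.1 = 3.9000
ω₂ (FR) = (vx + vy + k·ωz)/r = 0.6100/0.1 = 6.1000
ω₃ (RL) = (vx + vy − k·ωz)/r = -0.7100/0.1 = -7.1000
ω₄ (RR) = (vx − vy + k·ωz)/r = 1.7100/0.1 = 17.1000

(3.9000, 6.1000, -7.1000, 17.1000)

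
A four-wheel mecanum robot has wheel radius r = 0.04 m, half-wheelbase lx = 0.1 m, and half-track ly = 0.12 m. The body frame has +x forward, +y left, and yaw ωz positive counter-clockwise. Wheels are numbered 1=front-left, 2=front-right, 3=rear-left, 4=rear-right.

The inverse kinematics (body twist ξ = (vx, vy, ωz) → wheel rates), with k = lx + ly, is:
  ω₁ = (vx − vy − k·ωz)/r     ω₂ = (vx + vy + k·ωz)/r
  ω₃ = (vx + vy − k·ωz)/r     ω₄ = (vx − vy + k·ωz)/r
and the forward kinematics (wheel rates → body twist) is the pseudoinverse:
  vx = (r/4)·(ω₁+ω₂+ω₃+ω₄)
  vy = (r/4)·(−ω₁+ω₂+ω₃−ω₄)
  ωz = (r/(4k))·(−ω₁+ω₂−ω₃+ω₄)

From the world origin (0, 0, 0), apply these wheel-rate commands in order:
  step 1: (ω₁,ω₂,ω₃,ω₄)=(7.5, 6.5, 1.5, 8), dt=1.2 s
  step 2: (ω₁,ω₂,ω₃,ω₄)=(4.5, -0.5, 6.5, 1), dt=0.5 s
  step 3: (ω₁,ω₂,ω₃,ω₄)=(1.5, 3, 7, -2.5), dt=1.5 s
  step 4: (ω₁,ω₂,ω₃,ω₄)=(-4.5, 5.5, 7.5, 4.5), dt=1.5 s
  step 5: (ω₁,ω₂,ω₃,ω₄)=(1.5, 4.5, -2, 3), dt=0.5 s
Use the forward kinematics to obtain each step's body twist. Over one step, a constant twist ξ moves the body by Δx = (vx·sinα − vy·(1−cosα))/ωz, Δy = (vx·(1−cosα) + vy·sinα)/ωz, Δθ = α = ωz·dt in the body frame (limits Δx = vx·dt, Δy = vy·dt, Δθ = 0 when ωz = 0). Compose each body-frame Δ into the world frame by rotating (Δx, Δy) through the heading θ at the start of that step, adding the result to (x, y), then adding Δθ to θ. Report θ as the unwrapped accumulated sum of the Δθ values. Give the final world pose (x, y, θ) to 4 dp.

(0.7817, 0.2309, 0.1750)

step 1: ξ=(vx,vy,ωz)=(0.2350, -0.0750, 0.2500), dt=1.2 → body Δ=(0.2912, -0.0467, 0.3000) → world pose (0.2912, -0.0467, 0.3000)
step 2: ξ=(vx,vy,ωz)=(0.1150, 0.0050, -0.4773), dt=0.5 → body Δ=(0.0573, -0.0044, -0.2386) → world pose (0.3472, -0.0339, 0.0614)
step 3: ξ=(vx,vy,ωz)=(0.0900, 0.1100, -0.3636), dt=1.5 → body Δ=(0.1723, 0.1210, -0.5455) → world pose (0.5117, 0.0975, -0.4841)
step 4: ξ=(vx,vy,ωz)=(0.1300, 0.1300, 0.3182), dt=1.5 → body Δ=(0.1420, 0.2333, 0.4773) → world pose (0.7460, 0.2379, -0.0068)
step 5: ξ=(vx,vy,ωz)=(0.0700, -0.0200, 0.3636), dt=0.5 → body Δ=(0.0357, -0.0068, 0.1818) → world pose (0.7817, 0.2309, 0.1750)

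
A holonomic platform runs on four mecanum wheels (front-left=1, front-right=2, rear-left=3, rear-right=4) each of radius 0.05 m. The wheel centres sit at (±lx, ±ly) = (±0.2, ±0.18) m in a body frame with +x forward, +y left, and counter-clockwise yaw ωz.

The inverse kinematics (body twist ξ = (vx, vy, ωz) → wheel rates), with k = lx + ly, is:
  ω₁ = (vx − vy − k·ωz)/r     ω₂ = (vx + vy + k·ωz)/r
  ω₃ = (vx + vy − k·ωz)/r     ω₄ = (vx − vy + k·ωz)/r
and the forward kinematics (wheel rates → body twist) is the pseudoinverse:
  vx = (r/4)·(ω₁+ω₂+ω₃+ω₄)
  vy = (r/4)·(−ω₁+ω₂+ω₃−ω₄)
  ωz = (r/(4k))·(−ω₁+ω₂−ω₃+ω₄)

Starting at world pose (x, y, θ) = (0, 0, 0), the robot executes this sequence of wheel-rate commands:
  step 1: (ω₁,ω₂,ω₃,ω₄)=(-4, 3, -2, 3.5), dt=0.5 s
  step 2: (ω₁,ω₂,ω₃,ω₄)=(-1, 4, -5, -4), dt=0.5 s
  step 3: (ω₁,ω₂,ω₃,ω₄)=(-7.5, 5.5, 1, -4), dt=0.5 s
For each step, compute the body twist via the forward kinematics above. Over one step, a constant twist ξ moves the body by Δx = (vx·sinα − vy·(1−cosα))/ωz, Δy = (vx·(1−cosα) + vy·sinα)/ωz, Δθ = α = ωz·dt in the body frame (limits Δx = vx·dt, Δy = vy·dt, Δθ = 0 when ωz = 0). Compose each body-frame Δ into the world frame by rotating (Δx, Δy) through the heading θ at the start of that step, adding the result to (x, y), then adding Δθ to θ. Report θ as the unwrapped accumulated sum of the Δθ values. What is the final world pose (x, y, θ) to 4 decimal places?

(-0.1102, 0.1179, 0.4359)

step 1: ξ=(vx,vy,ωz)=(0.0063, 0.0188, 0.4112), dt=0.5 → body Δ=(0.0021, 0.0096, 0.2056) → world pose (0.0021, 0.0096, 0.2056)
step 2: ξ=(vx,vy,ωz)=(-0.0750, 0.0500, 0.1974), dt=0.5 → body Δ=(-0.0387, 0.0231, 0.0987) → world pose (-0.0404, 0.0244, 0.3043)
step 3: ξ=(vx,vy,ωz)=(-0.0625, 0.2250, 0.2632), dt=0.5 → body Δ=(-0.0386, 0.1101, 0.1316) → world pose (-0.1102, 0.1179, 0.4359)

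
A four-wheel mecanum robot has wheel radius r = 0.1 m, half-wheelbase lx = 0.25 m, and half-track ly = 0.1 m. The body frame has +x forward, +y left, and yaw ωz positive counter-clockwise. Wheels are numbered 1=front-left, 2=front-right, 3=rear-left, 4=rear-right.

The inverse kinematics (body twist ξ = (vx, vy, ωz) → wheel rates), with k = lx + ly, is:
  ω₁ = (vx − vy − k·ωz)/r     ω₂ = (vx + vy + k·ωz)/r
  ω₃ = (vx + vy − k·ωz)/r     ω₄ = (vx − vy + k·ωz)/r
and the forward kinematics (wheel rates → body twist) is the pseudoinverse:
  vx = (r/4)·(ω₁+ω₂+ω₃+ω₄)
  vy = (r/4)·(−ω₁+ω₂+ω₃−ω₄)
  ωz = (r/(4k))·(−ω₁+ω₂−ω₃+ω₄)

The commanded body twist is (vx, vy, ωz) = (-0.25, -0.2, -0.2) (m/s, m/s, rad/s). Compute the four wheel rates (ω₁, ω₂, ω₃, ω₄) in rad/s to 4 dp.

k = lx + ly = 0.25 + 0.1 = 0.3500;  k·ωz = 0.3500·-0.2 = -0.0700
ω₁ (FL) = (vx − vy − k·ωz)/r = 0.0200/0.1 = 0.2000
ω₂ (FR) = (vx + vy + k·ωz)/r = -0.5200/0.1 = -5.2000
ω₃ (RL) = (vx + vy − k·ωz)/r = -0.3800/0.1 = -3.8000
ω₄ (RR) = (vx − vy + k·ωz)/r = -0.1200/0.1 = -1.2000

(0.2000, -5.2000, -3.8000, -1.2000)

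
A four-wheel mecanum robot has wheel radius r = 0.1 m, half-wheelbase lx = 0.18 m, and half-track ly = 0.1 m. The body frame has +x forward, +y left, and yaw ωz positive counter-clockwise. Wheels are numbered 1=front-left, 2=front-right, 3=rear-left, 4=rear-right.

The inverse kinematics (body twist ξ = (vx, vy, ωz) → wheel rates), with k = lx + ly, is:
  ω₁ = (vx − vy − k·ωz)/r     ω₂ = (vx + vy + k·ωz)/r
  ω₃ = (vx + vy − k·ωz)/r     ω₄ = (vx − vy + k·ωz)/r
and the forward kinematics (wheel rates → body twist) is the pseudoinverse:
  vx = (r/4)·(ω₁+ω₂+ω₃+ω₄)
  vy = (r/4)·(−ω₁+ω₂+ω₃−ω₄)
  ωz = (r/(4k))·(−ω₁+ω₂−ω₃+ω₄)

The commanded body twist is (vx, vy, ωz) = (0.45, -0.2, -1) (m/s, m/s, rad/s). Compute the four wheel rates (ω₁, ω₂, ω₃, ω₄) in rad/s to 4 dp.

(9.3000, -0.3000, 5.3000, 3.7000)

k = lx + ly = 0.18 + 0.1 = 0.2800;  k·ωz = 0.2800·-1 = -0.2800
ω₁ (FL) = (vx − vy − k·ωz)/r = 0.9300/0.1 = 9.3000
ω₂ (FR) = (vx + vy + k·ωz)/r = -0.0300/0.1 = -0.3000
ω₃ (RL) = (vx + vy − k·ωz)/r = 0.5300/0.1 = 5.3000
ω₄ (RR) = (vx − vy + k·ωz)/r = 0.3700/0.1 = 3.7000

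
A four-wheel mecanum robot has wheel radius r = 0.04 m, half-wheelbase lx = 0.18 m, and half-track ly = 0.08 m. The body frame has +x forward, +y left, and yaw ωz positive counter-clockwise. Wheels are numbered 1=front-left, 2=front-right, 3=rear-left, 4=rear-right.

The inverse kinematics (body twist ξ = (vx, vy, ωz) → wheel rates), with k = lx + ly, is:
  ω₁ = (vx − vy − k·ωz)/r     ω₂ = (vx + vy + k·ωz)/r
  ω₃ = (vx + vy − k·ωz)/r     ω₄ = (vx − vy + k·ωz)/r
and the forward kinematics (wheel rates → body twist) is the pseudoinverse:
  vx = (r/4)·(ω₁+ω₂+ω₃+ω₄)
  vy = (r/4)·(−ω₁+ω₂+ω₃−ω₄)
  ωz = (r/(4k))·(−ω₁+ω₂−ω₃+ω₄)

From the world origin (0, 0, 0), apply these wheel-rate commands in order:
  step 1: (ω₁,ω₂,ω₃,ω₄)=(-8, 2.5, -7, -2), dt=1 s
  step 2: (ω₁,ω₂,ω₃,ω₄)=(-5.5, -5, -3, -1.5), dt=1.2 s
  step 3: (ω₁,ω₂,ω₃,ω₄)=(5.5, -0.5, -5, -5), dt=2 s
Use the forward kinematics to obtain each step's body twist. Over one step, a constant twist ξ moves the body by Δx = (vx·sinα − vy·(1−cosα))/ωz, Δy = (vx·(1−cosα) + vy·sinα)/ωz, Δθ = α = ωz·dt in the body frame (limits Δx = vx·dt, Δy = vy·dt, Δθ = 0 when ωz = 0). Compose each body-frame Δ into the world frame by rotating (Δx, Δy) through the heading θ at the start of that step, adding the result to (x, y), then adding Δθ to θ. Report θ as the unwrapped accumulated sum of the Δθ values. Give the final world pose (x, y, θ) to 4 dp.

(-0.3257, -0.2580, 0.2269)

step 1: ξ=(vx,vy,ωz)=(-0.1450, 0.0550, 0.5962), dt=1.0 → body Δ=(-0.1525, 0.0098, 0.5962) → world pose (-0.1525, 0.0098, 0.5962)
step 2: ξ=(vx,vy,ωz)=(-0.1500, -0.0100, 0.0769), dt=1.2 → body Δ=(-0.1792, -0.0203, 0.0923) → world pose (-0.2894, -0.1076, 0.6885)
step 3: ξ=(vx,vy,ωz)=(-0.0500, -0.0600, -0.2308), dt=2.0 → body Δ=(-0.1237, -0.0931, -0.4615) → world pose (-0.3257, -0.2580, 0.2269)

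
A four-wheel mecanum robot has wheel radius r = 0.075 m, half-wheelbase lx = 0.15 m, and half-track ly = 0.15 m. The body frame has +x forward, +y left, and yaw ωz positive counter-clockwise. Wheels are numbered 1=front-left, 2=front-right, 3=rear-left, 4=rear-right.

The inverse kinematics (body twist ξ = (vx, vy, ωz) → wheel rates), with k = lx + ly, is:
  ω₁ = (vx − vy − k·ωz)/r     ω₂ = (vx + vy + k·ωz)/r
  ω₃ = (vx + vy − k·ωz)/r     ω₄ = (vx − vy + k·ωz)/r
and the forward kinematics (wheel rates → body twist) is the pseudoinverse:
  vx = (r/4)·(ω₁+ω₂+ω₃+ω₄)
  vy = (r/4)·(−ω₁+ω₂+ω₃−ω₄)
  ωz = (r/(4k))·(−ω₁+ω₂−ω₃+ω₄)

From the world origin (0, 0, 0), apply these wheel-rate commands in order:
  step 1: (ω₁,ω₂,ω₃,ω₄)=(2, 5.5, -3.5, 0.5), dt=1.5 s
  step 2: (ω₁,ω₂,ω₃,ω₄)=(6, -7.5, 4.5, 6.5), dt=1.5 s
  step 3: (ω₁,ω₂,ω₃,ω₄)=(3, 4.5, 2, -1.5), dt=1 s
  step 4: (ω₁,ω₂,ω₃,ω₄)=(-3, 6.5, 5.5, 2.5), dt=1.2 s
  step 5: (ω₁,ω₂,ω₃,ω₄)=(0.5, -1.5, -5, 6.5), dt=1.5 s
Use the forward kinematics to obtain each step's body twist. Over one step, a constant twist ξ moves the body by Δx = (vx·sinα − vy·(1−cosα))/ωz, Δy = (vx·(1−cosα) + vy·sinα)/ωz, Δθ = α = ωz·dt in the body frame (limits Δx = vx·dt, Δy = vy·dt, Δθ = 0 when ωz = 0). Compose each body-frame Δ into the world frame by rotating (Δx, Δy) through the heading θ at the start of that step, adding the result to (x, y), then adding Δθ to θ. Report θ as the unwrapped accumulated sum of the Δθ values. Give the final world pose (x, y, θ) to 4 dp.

step 1: ξ=(vx,vy,ωz)=(0.0844, -0.0094, 0.4688), dt=1.5 → body Δ=(0.1211, 0.0298, 0.7031) → world pose (0.1211, 0.0298, 0.7031)
step 2: ξ=(vx,vy,ωz)=(0.1781, -0.2906, -0.7188), dt=1.5 → body Δ=(0.0053, -0.4869, -1.0781) → world pose (0.4400, -0.3382, -0.3750)
step 3: ξ=(vx,vy,ωz)=(0.1500, 0.0938, -0.1250), dt=1.0 → body Δ=(0.1555, 0.0841, -0.1250) → world pose (0.6154, -0.3169, -0.5000)
step 4: ξ=(vx,vy,ωz)=(0.2156, 0.2344, 0.4062), dt=1.2 → body Δ=(0.1814, 0.3321, 0.4875) → world pose (0.9338, -0.1124, -0.0125)
step 5: ξ=(vx,vy,ωz)=(0.0094, -0.2531, 0.5938), dt=1.5 → body Δ=(0.1705, -0.3256, 0.8906) → world pose (1.1002, -0.4401, 0.8781)

(1.1002, -0.4401, 0.8781)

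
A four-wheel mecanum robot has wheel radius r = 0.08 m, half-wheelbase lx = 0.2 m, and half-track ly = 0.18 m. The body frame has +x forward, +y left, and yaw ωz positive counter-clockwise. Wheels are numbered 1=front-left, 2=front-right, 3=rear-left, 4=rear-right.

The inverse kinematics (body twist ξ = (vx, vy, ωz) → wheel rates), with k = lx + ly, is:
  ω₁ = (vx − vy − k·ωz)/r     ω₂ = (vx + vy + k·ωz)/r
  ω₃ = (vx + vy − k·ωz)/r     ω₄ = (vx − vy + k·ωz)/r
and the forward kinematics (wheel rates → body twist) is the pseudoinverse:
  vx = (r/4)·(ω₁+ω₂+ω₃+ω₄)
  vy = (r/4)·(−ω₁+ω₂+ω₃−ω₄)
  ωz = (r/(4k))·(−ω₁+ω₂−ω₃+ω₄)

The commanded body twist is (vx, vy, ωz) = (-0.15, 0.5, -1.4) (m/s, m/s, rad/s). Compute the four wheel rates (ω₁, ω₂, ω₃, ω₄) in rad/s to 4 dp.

k = lx + ly = 0.2 + 0.18 = 0.3800;  k·ωz = 0.3800·-1.4 = -0.5320
ω₁ (FL) = (vx − vy − k·ωz)/r = -0.1180/0.08 = -1.4750
ω₂ (FR) = (vx + vy + k·ωz)/r = -0.1820/0.08 = -2.2750
ω₃ (RL) = (vx + vy − k·ωz)/r = 0.8820/0.08 = 11.0250
ω₄ (RR) = (vx − vy + k·ωz)/r = -1.1820/0.08 = -14.7750

(-1.4750, -2.2750, 11.0250, -14.7750)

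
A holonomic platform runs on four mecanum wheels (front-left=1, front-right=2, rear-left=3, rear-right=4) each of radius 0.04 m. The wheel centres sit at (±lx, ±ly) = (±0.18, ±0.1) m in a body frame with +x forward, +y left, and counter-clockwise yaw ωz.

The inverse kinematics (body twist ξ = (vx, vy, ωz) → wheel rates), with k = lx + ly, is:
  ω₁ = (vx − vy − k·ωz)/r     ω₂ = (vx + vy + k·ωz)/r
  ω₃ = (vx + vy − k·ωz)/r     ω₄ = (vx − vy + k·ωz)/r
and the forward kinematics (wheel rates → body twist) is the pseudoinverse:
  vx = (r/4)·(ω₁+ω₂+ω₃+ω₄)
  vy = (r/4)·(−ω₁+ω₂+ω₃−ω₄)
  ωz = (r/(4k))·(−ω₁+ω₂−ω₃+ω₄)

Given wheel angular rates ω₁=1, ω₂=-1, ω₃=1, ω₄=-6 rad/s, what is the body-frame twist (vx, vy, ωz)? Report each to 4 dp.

k = lx + ly = 0.18 + 0.1 = 0.2800
ω₁+ω₂+ω₃+ω₄ = -5.0000  →  vx = (0.04/4)·-5.0000 = -0.0500
−ω₁+ω₂+ω₃−ω₄ = 5.0000  →  vy = (0.04/4)·5.0000 = 0.0500
−ω₁+ω₂−ω₃+ω₄ = -9.0000  →  ωz = (0.04/1.1200)·-9.0000 = -0.3214

(-0.0500, 0.0500, -0.3214)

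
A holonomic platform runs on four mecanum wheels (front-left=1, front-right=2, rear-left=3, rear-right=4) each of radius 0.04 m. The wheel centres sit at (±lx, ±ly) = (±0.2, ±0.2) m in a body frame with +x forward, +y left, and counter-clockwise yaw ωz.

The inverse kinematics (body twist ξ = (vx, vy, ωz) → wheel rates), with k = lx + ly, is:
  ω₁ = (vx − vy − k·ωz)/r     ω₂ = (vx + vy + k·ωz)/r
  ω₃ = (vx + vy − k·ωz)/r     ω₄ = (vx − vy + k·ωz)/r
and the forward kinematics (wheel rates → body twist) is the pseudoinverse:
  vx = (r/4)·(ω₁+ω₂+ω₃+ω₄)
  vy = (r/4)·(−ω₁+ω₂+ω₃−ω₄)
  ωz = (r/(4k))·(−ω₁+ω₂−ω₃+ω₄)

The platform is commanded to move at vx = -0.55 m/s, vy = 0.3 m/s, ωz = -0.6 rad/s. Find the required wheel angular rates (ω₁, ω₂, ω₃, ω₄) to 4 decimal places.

k = lx + ly = 0.2 + 0.2 = 0.4000;  k·ωz = 0.4000·-0.6 = -0.2400
ω₁ (FL) = (vx − vy − k·ωz)/r = -0.6100/0.04 = -15.2500
ω₂ (FR) = (vx + vy + k·ωz)/r = -0.4900/0.04 = -12.2500
ω₃ (RL) = (vx + vy − k·ωz)/r = -0.0100/0.04 = -0.2500
ω₄ (RR) = (vx − vy + k·ωz)/r = -1.0900/0.04 = -27.2500

(-15.2500, -12.2500, -0.2500, -27.2500)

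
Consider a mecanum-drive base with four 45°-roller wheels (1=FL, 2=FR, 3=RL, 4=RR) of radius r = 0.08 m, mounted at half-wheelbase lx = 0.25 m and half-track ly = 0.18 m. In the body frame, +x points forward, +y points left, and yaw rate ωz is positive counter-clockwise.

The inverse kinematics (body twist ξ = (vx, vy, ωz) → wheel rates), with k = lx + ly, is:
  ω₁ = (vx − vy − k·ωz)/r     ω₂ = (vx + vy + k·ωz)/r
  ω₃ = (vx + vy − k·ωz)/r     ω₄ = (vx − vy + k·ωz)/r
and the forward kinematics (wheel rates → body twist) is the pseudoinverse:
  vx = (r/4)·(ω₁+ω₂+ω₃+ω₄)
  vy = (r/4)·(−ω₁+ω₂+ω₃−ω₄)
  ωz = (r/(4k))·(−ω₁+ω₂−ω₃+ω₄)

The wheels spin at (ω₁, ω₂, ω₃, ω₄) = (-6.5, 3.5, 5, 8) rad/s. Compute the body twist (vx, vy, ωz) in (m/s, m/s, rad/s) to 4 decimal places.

(0.2000, 0.1400, 0.6047)

k = lx + ly = 0.25 + 0.18 = 0.4300
ω₁+ω₂+ω₃+ω₄ = 10.0000  →  vx = (0.08/4)·10.0000 = 0.2000
−ω₁+ω₂+ω₃−ω₄ = 7.0000  →  vy = (0.08/4)·7.0000 = 0.1400
−ω₁+ω₂−ω₃+ω₄ = 13.0000  →  ωz = (0.08/1.7200)·13.0000 = 0.6047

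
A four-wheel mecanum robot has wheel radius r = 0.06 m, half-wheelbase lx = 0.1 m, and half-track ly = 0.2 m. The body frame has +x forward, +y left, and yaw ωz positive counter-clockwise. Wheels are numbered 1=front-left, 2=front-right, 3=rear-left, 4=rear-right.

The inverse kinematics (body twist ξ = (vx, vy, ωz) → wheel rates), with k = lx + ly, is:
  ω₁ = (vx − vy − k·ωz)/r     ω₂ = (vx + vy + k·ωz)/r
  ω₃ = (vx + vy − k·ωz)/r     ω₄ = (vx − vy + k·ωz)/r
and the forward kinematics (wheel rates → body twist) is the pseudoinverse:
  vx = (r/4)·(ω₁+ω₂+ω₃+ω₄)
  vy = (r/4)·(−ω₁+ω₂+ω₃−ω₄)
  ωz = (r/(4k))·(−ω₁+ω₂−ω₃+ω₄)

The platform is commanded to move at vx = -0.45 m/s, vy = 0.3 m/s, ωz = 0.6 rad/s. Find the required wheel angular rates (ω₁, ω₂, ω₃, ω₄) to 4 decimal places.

k = lx + ly = 0.1 + 0.2 = 0.3000;  k·ωz = 0.3000·0.6 = 0.1800
ω₁ (FL) = (vx − vy − k·ωz)/r = -0.9300/0.06 = -15.5000
ω₂ (FR) = (vx + vy + k·ωz)/r = 0.0300/0.06 = 0.5000
ω₃ (RL) = (vx + vy − k·ωz)/r = -0.3300/0.06 = -5.5000
ω₄ (RR) = (vx − vy + k·ωz)/r = -0.5700/0.06 = -9.5000

(-15.5000, 0.5000, -5.5000, -9.5000)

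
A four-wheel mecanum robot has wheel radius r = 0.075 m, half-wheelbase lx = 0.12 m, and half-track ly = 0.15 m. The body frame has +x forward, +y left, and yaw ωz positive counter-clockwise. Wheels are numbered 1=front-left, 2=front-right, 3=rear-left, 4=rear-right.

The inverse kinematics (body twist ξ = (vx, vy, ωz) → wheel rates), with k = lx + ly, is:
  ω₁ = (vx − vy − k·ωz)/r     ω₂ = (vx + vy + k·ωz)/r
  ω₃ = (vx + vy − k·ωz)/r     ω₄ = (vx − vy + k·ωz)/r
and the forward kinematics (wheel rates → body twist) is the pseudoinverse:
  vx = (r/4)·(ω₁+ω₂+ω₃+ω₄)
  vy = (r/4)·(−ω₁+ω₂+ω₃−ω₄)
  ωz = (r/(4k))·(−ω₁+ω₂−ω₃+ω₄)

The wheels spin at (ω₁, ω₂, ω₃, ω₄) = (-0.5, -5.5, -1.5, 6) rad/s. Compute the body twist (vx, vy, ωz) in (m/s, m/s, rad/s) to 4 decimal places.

(-0.0281, -0.2344, 0.1736)

k = lx + ly = 0.12 + 0.15 = 0.2700
ω₁+ω₂+ω₃+ω₄ = -1.5000  →  vx = (0.075/4)·-1.5000 = -0.0281
−ω₁+ω₂+ω₃−ω₄ = -12.5000  →  vy = (0.075/4)·-12.5000 = -0.2344
−ω₁+ω₂−ω₃+ω₄ = 2.5000  →  ωz = (0.075/1.0800)·2.5000 = 0.1736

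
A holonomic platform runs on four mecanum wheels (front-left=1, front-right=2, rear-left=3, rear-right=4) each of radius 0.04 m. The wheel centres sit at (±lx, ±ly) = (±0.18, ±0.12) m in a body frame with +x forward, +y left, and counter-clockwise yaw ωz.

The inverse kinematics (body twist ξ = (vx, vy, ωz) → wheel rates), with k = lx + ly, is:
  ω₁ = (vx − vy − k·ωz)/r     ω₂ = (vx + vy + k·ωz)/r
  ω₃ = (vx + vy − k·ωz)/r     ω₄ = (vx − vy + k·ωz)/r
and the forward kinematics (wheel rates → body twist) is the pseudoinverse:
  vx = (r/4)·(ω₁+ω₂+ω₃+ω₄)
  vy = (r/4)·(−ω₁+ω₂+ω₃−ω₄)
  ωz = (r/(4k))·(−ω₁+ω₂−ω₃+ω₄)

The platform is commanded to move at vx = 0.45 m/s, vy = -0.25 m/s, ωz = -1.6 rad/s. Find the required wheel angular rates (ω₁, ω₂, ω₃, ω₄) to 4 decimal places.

k = lx + ly = 0.18 + 0.12 = 0.3000;  k·ωz = 0.3000·-1.6 = -0.4800
ω₁ (FL) = (vx − vy − k·ωz)/r = 1.1800/0.04 = 29.5000
ω₂ (FR) = (vx + vy + k·ωz)/r = -0.2800/0.04 = -7.0000
ω₃ (RL) = (vx + vy − k·ωz)/r = 0.6800/0.04 = 17.0000
ω₄ (RR) = (vx − vy + k·ωz)/r = 0.2200/0.04 = 5.5000

(29.5000, -7.0000, 17.0000, 5.5000)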